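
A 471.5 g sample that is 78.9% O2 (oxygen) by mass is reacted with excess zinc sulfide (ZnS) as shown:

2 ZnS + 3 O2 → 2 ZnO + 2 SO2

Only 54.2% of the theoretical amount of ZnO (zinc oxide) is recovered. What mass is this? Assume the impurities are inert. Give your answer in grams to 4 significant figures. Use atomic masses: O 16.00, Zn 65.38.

Pure O2 available = 471.5 g × 0.789 = 372.01 g.
M(O2) = 2(16.00) = 32.00 g/mol.
M(ZnO) = 65.38 + 16.00 = 81.38 g/mol.
n(O2) = 372.01 g / 32.00 g/mol = 11.625 mol.
From the equation the O2:ZnO mole ratio is 3:2, so n(ZnO) = 11.625 × 2/3 = 7.7503 mol.
Mass of ZnO = 7.7503 mol × 81.38 g/mol = 630.72 g.
Actual mass collected = 630.72 g × 0.542 = 341.85 g.

341.8 g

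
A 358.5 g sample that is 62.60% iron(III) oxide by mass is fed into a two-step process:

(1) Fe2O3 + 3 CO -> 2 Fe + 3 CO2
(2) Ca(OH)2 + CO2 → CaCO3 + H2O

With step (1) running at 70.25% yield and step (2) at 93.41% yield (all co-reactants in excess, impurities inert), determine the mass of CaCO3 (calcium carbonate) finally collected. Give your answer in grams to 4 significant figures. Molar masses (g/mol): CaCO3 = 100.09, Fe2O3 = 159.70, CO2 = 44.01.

276.9 g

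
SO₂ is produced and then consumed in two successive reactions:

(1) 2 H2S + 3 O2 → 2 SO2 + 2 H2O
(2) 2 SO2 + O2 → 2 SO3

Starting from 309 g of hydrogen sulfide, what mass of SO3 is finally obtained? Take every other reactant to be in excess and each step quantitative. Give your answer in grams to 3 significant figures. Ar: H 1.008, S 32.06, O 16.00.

726 g

M(H2S) = 2(1.008) + 32.06 = 34.076 g/mol.
M(SO3) = 32.06 + 3(16.00) = 80.06 g/mol.
n(H2S) = 309.0 / 34.076 = 9.068 mol.
Step 1 gives a 2:2 ratio of H2S to SO2, so n(SO2) = 9.068 mol.
In step 2 the SO2:SO3 ratio is 2:2, so n(SO3) = 9.068 mol.
Mass of SO3 = 9.068 × 80.06 = 726.0 g.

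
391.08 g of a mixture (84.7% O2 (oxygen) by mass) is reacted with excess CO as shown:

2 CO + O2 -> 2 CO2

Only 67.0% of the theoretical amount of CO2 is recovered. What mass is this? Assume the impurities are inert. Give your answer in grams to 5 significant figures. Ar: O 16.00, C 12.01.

610.46 g

Pure O2 available = 391.08 g × 0.847 = 331.245 g.
M(O2) = 2(16.00) = 32.00 g/mol.
M(CO2) = 12.01 + 2(16.00) = 44.01 g/mol.
n(O2) = 331.245 g / 32.00 g/mol = 10.3514 mol.
From the equation the O2:CO2 mole ratio is 1:2, so n(CO2) = 10.3514 × 2/1 = 20.7028 mol.
Mass of CO2 = 20.7028 mol × 44.01 g/mol = 911.130 g.
Actual mass collected = 911.130 g × 0.670 = 610.457 g.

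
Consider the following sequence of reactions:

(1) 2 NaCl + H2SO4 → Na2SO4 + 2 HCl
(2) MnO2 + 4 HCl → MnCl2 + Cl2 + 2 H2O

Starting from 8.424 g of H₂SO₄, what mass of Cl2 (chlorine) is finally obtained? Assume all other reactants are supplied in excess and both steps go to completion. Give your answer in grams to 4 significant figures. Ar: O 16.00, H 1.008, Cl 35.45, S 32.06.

3.045 g

M(H2SO4) = 2(1.008) + 32.06 + 4(16.00) = 98.076 g/mol.
M(Cl2) = 2(35.45) = 70.90 g/mol.
n(H2SO4) = 8.4240 / 98.076 = 0.085893 mol.
Step 1 gives a 1:2 ratio of H2SO4 to HCl, so n(HCl) = 0.17179 mol.
In step 2 the HCl:Cl2 ratio is 4:1, so n(Cl2) = 0.042946 mol.
Mass of Cl2 = 0.042946 × 70.90 = 3.0449 g.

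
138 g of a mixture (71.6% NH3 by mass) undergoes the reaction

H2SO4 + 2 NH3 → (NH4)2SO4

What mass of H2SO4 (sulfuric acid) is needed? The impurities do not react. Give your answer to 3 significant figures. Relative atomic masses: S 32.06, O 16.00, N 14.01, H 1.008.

284 g

Mass of pure NH3 = 138 g × 0.716 = 98.81 g.
M(NH3) = 14.01 + 3(1.008) = 17.034 g/mol.
M(H2SO4) = 2(1.008) + 32.06 + 4(16.00) = 98.076 g/mol.
n(NH3) = 98.81 g / 17.034 g/mol = 5.801 mol.
From the equation the NH3:H2SO4 mole ratio is 2:1, so n(H2SO4) = 5.801 × 1/2 = 2.900 mol.
Mass of H2SO4 = 2.900 mol × 98.076 g/mol = 284.5 g.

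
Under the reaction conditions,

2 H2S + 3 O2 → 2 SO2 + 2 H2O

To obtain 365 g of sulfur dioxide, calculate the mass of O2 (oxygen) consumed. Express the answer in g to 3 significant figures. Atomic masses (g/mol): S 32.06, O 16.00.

M(SO2) = 32.06 + 2(16.00) = 64.06 g/mol.
M(O2) = 2(16.00) = 32.00 g/mol.
n(SO2) = 365.0 g / 64.06 g/mol = 5.698 mol.
From the equation the SO2:O2 mole ratio is 2:3, so n(O2) = 5.698 × 3/2 = 8.547 mol.
Mass of O2 = 8.547 mol × 32.00 g/mol = 273.5 g.

273 g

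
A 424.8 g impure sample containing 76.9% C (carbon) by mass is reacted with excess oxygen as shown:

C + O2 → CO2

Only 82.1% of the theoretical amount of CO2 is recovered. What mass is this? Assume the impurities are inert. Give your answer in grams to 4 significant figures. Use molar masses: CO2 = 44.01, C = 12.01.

982.8 g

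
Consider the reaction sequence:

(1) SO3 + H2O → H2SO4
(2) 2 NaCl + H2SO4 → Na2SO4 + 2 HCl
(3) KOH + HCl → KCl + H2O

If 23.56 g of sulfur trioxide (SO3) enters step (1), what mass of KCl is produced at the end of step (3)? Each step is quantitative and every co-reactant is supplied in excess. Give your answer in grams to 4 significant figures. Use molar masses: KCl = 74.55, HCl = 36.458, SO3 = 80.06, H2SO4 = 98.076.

n(SO3) = 23.56 / 80.06 = 0.29428 mol.
Reaction (1): SO3→H2SO4 ratio 1:1 ⇒ n(H2SO4) = 0.29428 mol.
Reaction (2): H2SO4→HCl ratio 1:2 ⇒ n(HCl) = 0.58856 mol.
Reaction (3): HCl→KCl ratio 1:1 ⇒ n(KCl) = 0.58856 mol.
Mass of KCl = 0.58856 × 74.55 = 43.877 g.

43.88 g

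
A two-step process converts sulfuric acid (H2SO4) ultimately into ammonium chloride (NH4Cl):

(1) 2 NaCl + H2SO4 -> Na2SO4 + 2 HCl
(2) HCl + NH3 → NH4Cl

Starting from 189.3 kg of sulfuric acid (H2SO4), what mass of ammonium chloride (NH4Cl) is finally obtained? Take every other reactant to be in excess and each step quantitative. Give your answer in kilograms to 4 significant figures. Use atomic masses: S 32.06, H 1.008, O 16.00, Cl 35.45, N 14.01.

206.5 kg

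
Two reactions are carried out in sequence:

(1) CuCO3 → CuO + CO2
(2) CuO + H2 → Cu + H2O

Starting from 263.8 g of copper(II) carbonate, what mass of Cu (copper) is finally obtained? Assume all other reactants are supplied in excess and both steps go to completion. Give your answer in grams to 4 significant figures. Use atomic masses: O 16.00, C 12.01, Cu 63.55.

M(CuCO3) = 63.55 + 12.01 + 3(16.00) = 123.56 g/mol.
M(Cu) = 63.55 g/mol.
n(CuCO3) = 263.80 / 123.56 = 2.1350 mol.
Step 1 gives a 1:1 ratio of CuCO3 to CuO, so n(CuO) = 2.1350 mol.
In step 2 the CuO:Cu ratio is 1:1, so n(Cu) = 2.1350 mol.
Mass of Cu = 2.1350 × 63.55 = 135.68 g.

135.7 g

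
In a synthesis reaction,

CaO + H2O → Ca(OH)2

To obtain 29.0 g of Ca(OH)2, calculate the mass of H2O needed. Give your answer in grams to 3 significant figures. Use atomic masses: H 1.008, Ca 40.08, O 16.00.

M(Ca(OH)2) = 40.08 + 2(16.00) + 2(1.008) = 74.096 g/mol.
M(H2O) = 2(1.008) + 16.00 = 18.016 g/mol.
n(Ca(OH)2) = 29.00 g / 74.096 g/mol = 0.3914 mol.
From the equation the Ca(OH)2:H2O mole ratio is 1:1, so n(H2O) = 0.3914 × 1/1 = 0.3914 mol.
Mass of H2O = 0.3914 mol × 18.016 g/mol = 7.051 g.

7.05 g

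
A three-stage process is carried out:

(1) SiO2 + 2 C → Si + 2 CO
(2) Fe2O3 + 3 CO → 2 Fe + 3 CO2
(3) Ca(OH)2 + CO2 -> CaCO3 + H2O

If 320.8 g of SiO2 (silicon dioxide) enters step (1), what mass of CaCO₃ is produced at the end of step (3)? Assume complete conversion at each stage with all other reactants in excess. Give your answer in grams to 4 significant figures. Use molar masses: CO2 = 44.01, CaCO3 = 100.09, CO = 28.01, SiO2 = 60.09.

n(SiO2) = 320.8 / 60.09 = 5.3387 mol.
Reaction (1): SiO2→CO ratio 1:2 ⇒ n(CO) = 10.677 mol.
Reaction (2): CO→CO2 ratio 3:3 ⇒ n(CO2) = 10.677 mol.
Reaction (3): CO2→CaCO3 ratio 1:1 ⇒ n(CaCO3) = 10.677 mol.
Mass of CaCO3 = 10.677 × 100.09 = 1068.7 g.

1069 g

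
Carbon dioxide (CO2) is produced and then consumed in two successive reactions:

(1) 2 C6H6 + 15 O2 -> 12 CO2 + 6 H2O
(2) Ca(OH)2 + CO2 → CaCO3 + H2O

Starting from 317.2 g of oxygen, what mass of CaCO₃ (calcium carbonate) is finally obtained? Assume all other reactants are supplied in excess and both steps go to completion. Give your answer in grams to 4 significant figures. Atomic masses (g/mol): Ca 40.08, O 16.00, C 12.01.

793.7 g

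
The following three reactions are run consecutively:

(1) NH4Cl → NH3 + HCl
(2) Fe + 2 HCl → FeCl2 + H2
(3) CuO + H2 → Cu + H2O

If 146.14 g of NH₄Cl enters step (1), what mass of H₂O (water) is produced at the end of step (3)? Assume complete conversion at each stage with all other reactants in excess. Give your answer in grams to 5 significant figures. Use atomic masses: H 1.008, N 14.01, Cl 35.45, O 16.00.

M(NH4Cl) = 14.01 + 4(1.008) + 35.45 = 53.492 g/mol.
M(H2O) = 2(1.008) + 16.00 = 18.016 g/mol.
n(NH4Cl) = 146.14 / 53.492 = 2.73200 mol.
Reaction (1): NH4Cl→HCl ratio 1:1 ⇒ n(HCl) = 2.73200 mol.
Reaction (2): HCl→H2 ratio 2:1 ⇒ n(H2) = 1.36600 mol.
Reaction (3): H2→H2O ratio 1:1 ⇒ n(H2O) = 1.36600 mol.
Mass of H2O = 1.36600 × 18.016 = 24.6098 g.

24.610 g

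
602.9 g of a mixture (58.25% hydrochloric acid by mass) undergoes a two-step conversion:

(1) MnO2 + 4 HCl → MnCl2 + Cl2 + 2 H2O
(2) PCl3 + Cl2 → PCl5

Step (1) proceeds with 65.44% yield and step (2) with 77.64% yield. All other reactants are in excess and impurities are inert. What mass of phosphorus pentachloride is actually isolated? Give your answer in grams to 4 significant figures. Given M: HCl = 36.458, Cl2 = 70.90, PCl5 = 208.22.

Pure HCl = 602.9 × 0.5825 = 351.19 g.
n(HCl) = 351.19 / 36.458 = 9.6327 mol.
Step 1 (HCl:Cl2 = 4:1): theoretical n(Cl2) = 2.4082 mol; at 65.44% yield, n(Cl2) = 1.5759 mol.
Step 2 (Cl2:PCl5 = 1:1): theoretical n(PCl5) = 1.5759 mol, so theoretical mass = 1.5759 × 208.22 = 328.14 g.
At 77.64% yield, actual mass of PCl5 = 328.14 × 0.7764 = 254.76 g.

254.8 g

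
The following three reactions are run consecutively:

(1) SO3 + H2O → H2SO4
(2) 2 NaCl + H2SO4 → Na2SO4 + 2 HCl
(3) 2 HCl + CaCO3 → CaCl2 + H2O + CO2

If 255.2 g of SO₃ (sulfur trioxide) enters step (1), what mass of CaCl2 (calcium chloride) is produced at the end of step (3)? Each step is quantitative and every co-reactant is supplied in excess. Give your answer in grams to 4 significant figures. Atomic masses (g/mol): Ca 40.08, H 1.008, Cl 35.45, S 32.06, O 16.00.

353.8 g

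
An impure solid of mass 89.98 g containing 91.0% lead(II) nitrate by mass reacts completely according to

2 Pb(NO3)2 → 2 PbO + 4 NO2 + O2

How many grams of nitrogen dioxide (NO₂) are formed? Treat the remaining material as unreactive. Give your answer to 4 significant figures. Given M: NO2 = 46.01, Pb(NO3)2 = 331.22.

Mass of pure Pb(NO3)2 = 89.98 g × 0.910 = 81.882 g.
n(Pb(NO3)2) = 81.882 g / 331.22 g/mol = 0.24721 mol.
From the equation the Pb(NO3)2:NO2 mole ratio is 2:4, so n(NO2) = 0.24721 × 4/2 = 0.49443 mol.
Mass of NO2 = 0.49443 mol × 46.01 g/mol = 22.749 g.

22.75 g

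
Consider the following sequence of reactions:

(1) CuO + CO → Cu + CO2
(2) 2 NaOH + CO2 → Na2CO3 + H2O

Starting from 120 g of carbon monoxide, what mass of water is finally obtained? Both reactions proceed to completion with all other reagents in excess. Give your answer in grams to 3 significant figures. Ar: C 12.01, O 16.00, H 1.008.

77.2 g

M(CO) = 12.01 + 16.00 = 28.01 g/mol.
M(H2O) = 2(1.008) + 16.00 = 18.016 g/mol.
n(CO) = 120.0 / 28.01 = 4.284 mol.
Step 1 gives a 1:1 ratio of CO to CO2, so n(CO2) = 4.284 mol.
In step 2 the CO2:H2O ratio is 1:1, so n(H2O) = 4.284 mol.
Mass of H2O = 4.284 × 18.016 = 77.18 g.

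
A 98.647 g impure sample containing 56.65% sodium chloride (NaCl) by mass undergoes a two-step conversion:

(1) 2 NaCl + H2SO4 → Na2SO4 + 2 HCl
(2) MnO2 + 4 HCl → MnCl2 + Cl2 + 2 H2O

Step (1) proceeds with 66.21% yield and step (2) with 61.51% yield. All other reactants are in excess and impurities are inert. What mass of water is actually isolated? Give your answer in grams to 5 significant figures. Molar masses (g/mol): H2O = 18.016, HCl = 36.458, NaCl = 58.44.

3.5081 g

Pure NaCl = 98.647 × 0.5665 = 55.8835 g.
n(NaCl) = 55.8835 / 58.44 = 0.956255 mol.
Step 1 (NaCl:HCl = 2:2): theoretical n(HCl) = 0.956255 mol; at 66.21% yield, n(HCl) = 0.633136 mol.
Step 2 (HCl:H2O = 4:2): theoretical n(H2O) = 0.316568 mol, so theoretical mass = 0.316568 × 18.016 = 5.70329 g.
At 61.51% yield, actual mass of H2O = 5.70329 × 0.6151 = 3.50809 g.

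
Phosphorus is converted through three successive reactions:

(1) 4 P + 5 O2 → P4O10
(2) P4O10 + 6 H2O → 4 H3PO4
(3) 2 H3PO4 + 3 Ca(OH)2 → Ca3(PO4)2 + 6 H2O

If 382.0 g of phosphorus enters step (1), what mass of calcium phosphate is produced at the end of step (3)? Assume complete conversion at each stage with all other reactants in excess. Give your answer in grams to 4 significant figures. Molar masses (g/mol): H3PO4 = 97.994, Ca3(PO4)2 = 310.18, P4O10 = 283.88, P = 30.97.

1913 g

n(P) = 382.0 / 30.97 = 12.335 mol.
Reaction (1): P→P4O10 ratio 4:1 ⇒ n(P4O10) = 3.0836 mol.
Reaction (2): P4O10→H3PO4 ratio 1:4 ⇒ n(H3PO4) = 12.335 mol.
Reaction (3): H3PO4→Ca3(PO4)2 ratio 2:1 ⇒ n(Ca3(PO4)2) = 6.1673 mol.
Mass of Ca3(PO4)2 = 6.1673 × 310.18 = 1913.0 g.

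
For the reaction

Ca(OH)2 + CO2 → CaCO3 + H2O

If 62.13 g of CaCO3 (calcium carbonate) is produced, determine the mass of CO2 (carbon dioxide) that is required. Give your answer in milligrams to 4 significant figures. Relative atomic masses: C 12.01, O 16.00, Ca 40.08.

27320 mg

M(CaCO3) = 40.08 + 12.01 + 3(16.00) = 100.09 g/mol.
M(CO2) = 12.01 + 2(16.00) = 44.01 g/mol.
n(CaCO3) = 62.130 g / 100.09 g/mol = 0.62074 mol.
From the equation the CaCO3:CO2 mole ratio is 1:1, so n(CO2) = 0.62074 × 1/1 = 0.62074 mol.
Mass of CO2 = 0.62074 mol × 44.01 g/mol = 27.319 g.
Converting to mg: 27.319 g = 27320 mg.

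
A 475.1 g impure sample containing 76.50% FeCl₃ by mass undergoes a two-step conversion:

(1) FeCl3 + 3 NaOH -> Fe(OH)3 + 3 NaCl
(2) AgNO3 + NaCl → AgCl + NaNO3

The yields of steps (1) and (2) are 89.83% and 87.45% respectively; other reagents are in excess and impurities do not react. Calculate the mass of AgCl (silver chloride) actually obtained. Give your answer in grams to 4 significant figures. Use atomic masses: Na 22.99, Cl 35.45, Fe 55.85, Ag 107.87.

Pure FeCl3 = 475.1 × 0.7650 = 363.45 g.
M(FeCl3) = 55.85 + 3(35.45) = 162.20 g/mol.
M(AgCl) = 107.87 + 35.45 = 143.32 g/mol.
n(FeCl3) = 363.45 / 162.20 = 2.2408 mol.
Step 1 (FeCl3:NaCl = 1:3): theoretical n(NaCl) = 6.7223 mol; at 89.83% yield, n(NaCl) = 6.0386 mol.
Step 2 (NaCl:AgCl = 1:1): theoretical n(AgCl) = 6.0386 mol, so theoretical mass = 6.0386 × 143.32 = 865.46 g.
At 87.45% yield, actual mass of AgCl = 865.46 × 0.8745 = 756.84 g.

756.8 g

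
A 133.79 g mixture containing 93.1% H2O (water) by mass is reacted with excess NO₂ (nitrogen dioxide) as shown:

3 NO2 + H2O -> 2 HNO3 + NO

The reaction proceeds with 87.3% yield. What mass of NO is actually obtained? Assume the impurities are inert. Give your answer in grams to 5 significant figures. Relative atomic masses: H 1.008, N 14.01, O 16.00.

181.13 g

Pure H2O available = 133.79 g × 0.931 = 124.558 g.
M(H2O) = 2(1.008) + 16.00 = 18.016 g/mol.
M(NO) = 14.01 + 16.00 = 30.01 g/mol.
n(H2O) = 124.558 g / 18.016 g/mol = 6.91377 mol.
From the equation the H2O:NO mole ratio is 1:1, so n(NO) = 6.91377 × 1/1 = 6.91377 mol.
Mass of NO = 6.91377 mol × 30.01 g/mol = 207.482 g.
Actual mass collected = 207.482 g × 0.873 = 181.132 g.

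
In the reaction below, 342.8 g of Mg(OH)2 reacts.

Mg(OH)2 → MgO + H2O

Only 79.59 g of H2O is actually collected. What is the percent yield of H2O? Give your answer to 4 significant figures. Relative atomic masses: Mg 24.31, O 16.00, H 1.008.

75.17 %

M(Mg(OH)2) = 24.31 + 2(16.00) + 2(1.008) = 58.326 g/mol.
M(H2O) = 2(1.008) + 16.00 = 18.016 g/mol.
n(Mg(OH)2) = 342.80 g / 58.326 g/mol = 5.8773 mol.
From the equation the Mg(OH)2:H2O mole ratio is 1:1, so n(H2O) = 5.8773 × 1/1 = 5.8773 mol.
Mass of H2O = 5.8773 mol × 18.016 g/mol = 105.89 g.
This is the theoretical yield. Percent yield = 79.59 g / 105.89 g × 100% = 75.166%.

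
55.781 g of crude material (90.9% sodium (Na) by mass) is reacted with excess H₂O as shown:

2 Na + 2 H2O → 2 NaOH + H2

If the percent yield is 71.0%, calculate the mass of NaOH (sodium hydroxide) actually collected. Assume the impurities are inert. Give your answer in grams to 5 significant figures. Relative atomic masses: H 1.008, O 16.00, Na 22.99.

Pure Na available = 55.781 g × 0.909 = 50.7049 g.
M(Na) = 22.99 g/mol.
M(NaOH) = 22.99 + 16.00 + 1.008 = 39.998 g/mol.
n(Na) = 50.7049 g / 22.99 g/mol = 2.20552 mol.
From the equation the Na:NaOH mole ratio is 2:2, so n(NaOH) = 2.20552 × 2/2 = 2.20552 mol.
Mass of NaOH = 2.20552 mol × 39.998 g/mol = 88.2164 g.
Actual mass collected = 88.2164 g × 0.710 = 62.6337 g.

62.634 g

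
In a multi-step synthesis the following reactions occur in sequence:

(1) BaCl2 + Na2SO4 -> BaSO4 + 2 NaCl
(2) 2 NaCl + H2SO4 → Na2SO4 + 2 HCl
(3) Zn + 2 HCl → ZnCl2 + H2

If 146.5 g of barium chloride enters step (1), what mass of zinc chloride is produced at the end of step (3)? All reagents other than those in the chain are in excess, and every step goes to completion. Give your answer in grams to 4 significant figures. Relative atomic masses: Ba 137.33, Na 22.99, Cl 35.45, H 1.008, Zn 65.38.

M(BaCl2) = 137.33 + 2(35.45) = 208.23 g/mol.
M(ZnCl2) = 65.38 + 2(35.45) = 136.28 g/mol.
n(BaCl2) = 146.5 / 208.23 = 0.70355 mol.
Reaction (1): BaCl2→NaCl ratio 1:2 ⇒ n(NaCl) = 1.4071 mol.
Reaction (2): NaCl→HCl ratio 2:2 ⇒ n(HCl) = 1.4071 mol.
Reaction (3): HCl→ZnCl2 ratio 2:1 ⇒ n(ZnCl2) = 0.70355 mol.
Mass of ZnCl2 = 0.70355 × 136.28 = 95.880 g.

95.88 g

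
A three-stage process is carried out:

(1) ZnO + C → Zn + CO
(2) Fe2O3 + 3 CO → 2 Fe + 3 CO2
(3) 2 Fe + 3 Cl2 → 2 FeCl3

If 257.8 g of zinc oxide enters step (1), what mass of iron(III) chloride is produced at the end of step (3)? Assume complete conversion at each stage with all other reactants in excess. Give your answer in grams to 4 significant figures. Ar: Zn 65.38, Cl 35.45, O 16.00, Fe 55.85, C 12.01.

342.6 g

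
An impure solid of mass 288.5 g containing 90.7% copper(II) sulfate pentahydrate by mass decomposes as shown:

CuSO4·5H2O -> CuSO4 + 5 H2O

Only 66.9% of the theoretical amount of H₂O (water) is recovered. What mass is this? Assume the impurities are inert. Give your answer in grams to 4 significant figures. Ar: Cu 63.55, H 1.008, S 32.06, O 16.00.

63.15 g

Pure CuSO4·5H2O available = 288.5 g × 0.907 = 261.67 g.
M(CuSO4·5H2O) = 63.55 + 32.06 + 9(16.00) + 10(1.008) = 249.69 g/mol.
M(H2O) = 2(1.008) + 16.00 = 18.016 g/mol.
n(CuSO4·5H2O) = 261.67 g / 249.69 g/mol = 1.0480 mol.
From the equation the CuSO4·5H2O:H2O mole ratio is 1:5, so n(H2O) = 1.0480 × 5/1 = 5.2399 mol.
Mass of H2O = 5.2399 mol × 18.016 g/mol = 94.402 g.
Actual mass collected = 94.402 g × 0.669 = 63.155 g.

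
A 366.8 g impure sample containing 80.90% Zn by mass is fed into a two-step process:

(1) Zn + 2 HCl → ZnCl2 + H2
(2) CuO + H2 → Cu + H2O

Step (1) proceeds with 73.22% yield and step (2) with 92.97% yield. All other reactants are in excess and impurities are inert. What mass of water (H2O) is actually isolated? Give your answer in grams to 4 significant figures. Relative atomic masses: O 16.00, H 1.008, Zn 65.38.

55.66 g

Pure Zn = 366.8 × 0.8090 = 296.74 g.
M(Zn) = 65.38 g/mol.
M(H2O) = 2(1.008) + 16.00 = 18.016 g/mol.
n(Zn) = 296.74 / 65.38 = 4.5387 mol.
Step 1 (Zn:H2 = 1:1): theoretical n(H2) = 4.5387 mol; at 73.22% yield, n(H2) = 3.3232 mol.
Step 2 (H2:H2O = 1:1): theoretical n(H2O) = 3.3232 mol, so theoretical mass = 3.3232 × 18.016 = 59.872 g.
At 92.97% yield, actual mass of H2O = 59.872 × 0.9297 = 55.663 g.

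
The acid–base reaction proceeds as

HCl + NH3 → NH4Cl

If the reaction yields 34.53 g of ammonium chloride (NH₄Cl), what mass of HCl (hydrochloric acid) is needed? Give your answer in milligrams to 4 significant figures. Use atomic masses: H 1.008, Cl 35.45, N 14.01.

23530 mg

M(NH4Cl) = 14.01 + 4(1.008) + 35.45 = 53.492 g/mol.
M(HCl) = 1.008 + 35.45 = 36.458 g/mol.
n(NH4Cl) = 34.530 g / 53.492 g/mol = 0.64552 mol.
From the equation the NH4Cl:HCl mole ratio is 1:1, so n(HCl) = 0.64552 × 1/1 = 0.64552 mol.
Mass of HCl = 0.64552 mol × 36.458 g/mol = 23.534 g.
Converting to mg: 23.534 g = 23530 mg.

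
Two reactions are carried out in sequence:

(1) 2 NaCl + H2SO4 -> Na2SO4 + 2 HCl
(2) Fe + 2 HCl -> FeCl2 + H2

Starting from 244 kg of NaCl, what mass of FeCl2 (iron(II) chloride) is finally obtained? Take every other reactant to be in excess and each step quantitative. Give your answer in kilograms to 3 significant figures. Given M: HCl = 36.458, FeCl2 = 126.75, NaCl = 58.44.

244 kg = 244000 g.
n(NaCl) = 244000 / 58.44 = 4175 mol.
Step 1 gives a 2:2 ratio of NaCl to HCl, so n(HCl) = 4175 mol.
In step 2 the HCl:FeCl2 ratio is 2:1, so n(FeCl2) = 2088 mol.
Mass of FeCl2 = 2088 × 126.75 = 264600 g = 265 kg.

265 kg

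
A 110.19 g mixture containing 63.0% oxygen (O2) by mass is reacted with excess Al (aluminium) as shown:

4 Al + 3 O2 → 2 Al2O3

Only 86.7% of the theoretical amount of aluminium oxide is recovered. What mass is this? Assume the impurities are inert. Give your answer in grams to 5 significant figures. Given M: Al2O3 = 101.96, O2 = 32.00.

Pure O2 available = 110.19 g × 0.630 = 69.4197 g.
n(O2) = 69.4197 g / 32.00 g/mol = 2.16937 mol.
From the equation the O2:Al2O3 mole ratio is 3:2, so n(Al2O3) = 2.16937 × 2/3 = 1.44624 mol.
Mass of Al2O3 = 1.44624 mol × 101.96 g/mol = 147.459 g.
Actual mass collected = 147.459 g × 0.867 = 127.847 g.

127.85 g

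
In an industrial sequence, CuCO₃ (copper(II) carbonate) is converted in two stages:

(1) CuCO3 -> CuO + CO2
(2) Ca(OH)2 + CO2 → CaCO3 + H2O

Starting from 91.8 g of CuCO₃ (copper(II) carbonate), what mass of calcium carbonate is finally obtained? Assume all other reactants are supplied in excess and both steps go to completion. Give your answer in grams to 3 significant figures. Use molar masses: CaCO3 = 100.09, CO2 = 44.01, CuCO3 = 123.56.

74.4 g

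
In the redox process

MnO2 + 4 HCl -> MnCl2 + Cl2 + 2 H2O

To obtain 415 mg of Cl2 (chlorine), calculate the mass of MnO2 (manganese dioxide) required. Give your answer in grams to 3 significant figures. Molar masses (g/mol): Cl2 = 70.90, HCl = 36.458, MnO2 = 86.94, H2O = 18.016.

0.509 g

Convert: 415 mg = 0.4150 g.
n(Cl2) = 0.4150 g / 70.90 g/mol = 0.005853 mol.
From the equation the Cl2:MnO2 mole ratio is 1:1, so n(MnO2) = 0.005853 × 1/1 = 0.005853 mol.
Mass of MnO2 = 0.005853 mol × 86.94 g/mol = 0.5089 g.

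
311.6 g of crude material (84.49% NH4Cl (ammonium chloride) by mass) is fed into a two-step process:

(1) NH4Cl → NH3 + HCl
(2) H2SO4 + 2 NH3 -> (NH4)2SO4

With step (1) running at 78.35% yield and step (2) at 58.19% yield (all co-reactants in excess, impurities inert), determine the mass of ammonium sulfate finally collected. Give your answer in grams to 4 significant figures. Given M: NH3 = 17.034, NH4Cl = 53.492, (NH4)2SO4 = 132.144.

148.3 g

Pure NH4Cl = 311.6 × 0.8449 = 263.27 g.
n(NH4Cl) = 263.27 / 53.492 = 4.9217 mol.
Step 1 (NH4Cl:NH3 = 1:1): theoretical n(NH3) = 4.9217 mol; at 78.35% yield, n(NH3) = 3.8561 mol.
Step 2 (NH3:(NH4)2SO4 = 2:1): theoretical n((NH4)2SO4) = 1.9281 mol, so theoretical mass = 1.9281 × 132.144 = 254.78 g.
At 58.19% yield, actual mass of (NH4)2SO4 = 254.78 × 0.5819 = 148.26 g.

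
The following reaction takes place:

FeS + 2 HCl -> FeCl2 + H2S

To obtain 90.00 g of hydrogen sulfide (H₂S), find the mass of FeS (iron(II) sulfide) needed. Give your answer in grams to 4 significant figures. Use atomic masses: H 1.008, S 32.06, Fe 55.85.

M(H2S) = 2(1.008) + 32.06 = 34.076 g/mol.
M(FeS) = 55.85 + 32.06 = 87.91 g/mol.
n(H2S) = 90.000 g / 34.076 g/mol = 2.6412 mol.
From the equation the H2S:FeS mole ratio is 1:1, so n(FeS) = 2.6412 × 1/1 = 2.6412 mol.
Mass of FeS = 2.6412 mol × 87.91 g/mol = 232.18 g.

232.2 g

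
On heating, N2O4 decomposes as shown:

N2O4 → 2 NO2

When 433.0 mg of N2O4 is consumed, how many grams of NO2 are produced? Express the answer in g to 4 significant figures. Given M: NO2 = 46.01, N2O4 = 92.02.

Convert: 433.0 mg = 0.43300 g.
n(N2O4) = 0.43300 g / 92.02 g/mol = 0.0047055 mol.
From the equation the N2O4:NO2 mole ratio is 1:2, so n(NO2) = 0.0047055 × 2/1 = 0.0094110 mol.
Mass of NO2 = 0.0094110 mol × 46.01 g/mol = 0.43300 g.

0.4330 g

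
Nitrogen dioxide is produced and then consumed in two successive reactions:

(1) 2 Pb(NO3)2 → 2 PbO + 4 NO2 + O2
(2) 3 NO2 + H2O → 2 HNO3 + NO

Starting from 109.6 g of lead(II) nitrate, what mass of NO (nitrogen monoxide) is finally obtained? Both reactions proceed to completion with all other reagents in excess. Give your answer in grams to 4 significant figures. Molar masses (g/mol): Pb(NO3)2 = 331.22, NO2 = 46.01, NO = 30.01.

6.620 g

n(Pb(NO3)2) = 109.60 / 331.22 = 0.33090 mol.
Step 1 gives a 2:4 ratio of Pb(NO3)2 to NO2, so n(NO2) = 0.66180 mol.
In step 2 the NO2:NO ratio is 3:1, so n(NO) = 0.22060 mol.
Mass of NO = 0.22060 × 30.01 = 6.6202 g.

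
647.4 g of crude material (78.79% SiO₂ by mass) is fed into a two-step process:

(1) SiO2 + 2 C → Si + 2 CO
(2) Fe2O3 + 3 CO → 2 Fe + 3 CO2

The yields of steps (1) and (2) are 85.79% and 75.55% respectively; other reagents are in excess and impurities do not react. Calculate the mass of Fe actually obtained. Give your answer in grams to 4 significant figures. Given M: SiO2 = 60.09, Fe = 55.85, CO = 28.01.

Pure SiO2 = 647.4 × 0.7879 = 510.09 g.
n(SiO2) = 510.09 / 60.09 = 8.4887 mol.
Step 1 (SiO2:CO = 1:2): theoretical n(CO) = 16.977 mol; at 85.79% yield, n(CO) = 14.565 mol.
Step 2 (CO:Fe = 3:2): theoretical n(Fe) = 9.7100 mol, so theoretical mass = 9.7100 × 55.85 = 542.30 g.
At 75.55% yield, actual mass of Fe = 542.30 × 0.7555 = 409.71 g.

409.7 g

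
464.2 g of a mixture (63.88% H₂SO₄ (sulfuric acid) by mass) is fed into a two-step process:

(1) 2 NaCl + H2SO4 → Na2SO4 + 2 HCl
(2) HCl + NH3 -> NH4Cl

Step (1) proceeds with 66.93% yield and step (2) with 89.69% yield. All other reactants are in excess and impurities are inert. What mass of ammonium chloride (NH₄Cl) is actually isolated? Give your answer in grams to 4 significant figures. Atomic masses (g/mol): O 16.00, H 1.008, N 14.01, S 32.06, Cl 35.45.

Pure H2SO4 = 464.2 × 0.6388 = 296.53 g.
M(H2SO4) = 2(1.008) + 32.06 + 4(16.00) = 98.076 g/mol.
M(NH4Cl) = 14.01 + 4(1.008) + 35.45 = 53.492 g/mol.
n(H2SO4) = 296.53 / 98.076 = 3.0235 mol.
Step 1 (H2SO4:HCl = 1:2): theoretical n(HCl) = 6.0470 mol; at 66.93% yield, n(HCl) = 4.0472 mol.
Step 2 (HCl:NH4Cl = 1:1): theoretical n(NH4Cl) = 4.0472 mol, so theoretical mass = 4.0472 × 53.492 = 216.49 g.
At 89.69% yield, actual mass of NH4Cl = 216.49 × 0.8969 = 194.17 g.

194.2 g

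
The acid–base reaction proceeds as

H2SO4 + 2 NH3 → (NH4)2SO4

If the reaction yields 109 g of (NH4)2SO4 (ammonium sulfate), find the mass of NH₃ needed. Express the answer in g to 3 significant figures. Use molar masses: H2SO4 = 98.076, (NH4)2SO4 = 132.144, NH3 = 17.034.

n((NH4)2SO4) = 109.0 g / 132.144 g/mol = 0.8249 mol.
From the equation the (NH4)2SO4:NH3 mole ratio is 1:2, so n(NH3) = 0.8249 × 2/1 = 1.650 mol.
Mass of NH3 = 1.650 mol × 17.034 g/mol = 28.10 g.

28.1 g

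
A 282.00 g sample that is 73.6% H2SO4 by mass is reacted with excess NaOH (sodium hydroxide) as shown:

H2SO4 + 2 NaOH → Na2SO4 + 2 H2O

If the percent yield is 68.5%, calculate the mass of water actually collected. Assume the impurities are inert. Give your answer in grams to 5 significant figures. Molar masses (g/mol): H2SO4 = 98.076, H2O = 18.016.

52.233 g

Pure H2SO4 available = 282.00 g × 0.736 = 207.552 g.
n(H2SO4) = 207.552 g / 98.076 g/mol = 2.11624 mol.
From the equation the H2SO4:H2O mole ratio is 1:2, so n(H2O) = 2.11624 × 2/1 = 4.23247 mol.
Mass of H2O = 4.23247 mol × 18.016 g/mol = 76.2522 g.
Actual mass collected = 76.2522 g × 0.685 = 52.2328 g.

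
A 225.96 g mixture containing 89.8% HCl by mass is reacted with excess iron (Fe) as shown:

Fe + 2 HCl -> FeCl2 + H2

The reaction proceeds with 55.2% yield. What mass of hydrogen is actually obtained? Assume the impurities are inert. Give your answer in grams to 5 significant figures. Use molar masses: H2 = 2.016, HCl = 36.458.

Pure HCl available = 225.96 g × 0.898 = 202.912 g.
n(HCl) = 202.912 g / 36.458 g/mol = 5.56564 mol.
From the equation the HCl:H2 mole ratio is 2:1, so n(H2) = 5.56564 × 1/2 = 2.78282 mol.
Mass of H2 = 2.78282 mol × 2.016 g/mol = 5.61016 g.
Actual mass collected = 5.61016 g × 0.552 = 3.09681 g.

3.0968 g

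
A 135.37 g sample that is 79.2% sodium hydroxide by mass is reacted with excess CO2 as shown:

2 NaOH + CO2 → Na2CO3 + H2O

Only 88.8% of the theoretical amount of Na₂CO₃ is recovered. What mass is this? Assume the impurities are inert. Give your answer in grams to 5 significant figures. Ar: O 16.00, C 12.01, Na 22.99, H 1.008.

126.14 g

Pure NaOH available = 135.37 g × 0.792 = 107.213 g.
M(NaOH) = 22.99 + 16.00 + 1.008 = 39.998 g/mol.
M(Na2CO3) = 2(22.99) + 12.01 + 3(16.00) = 105.99 g/mol.
n(NaOH) = 107.213 g / 39.998 g/mol = 2.68046 mol.
From the equation the NaOH:Na2CO3 mole ratio is 2:1, so n(Na2CO3) = 2.68046 × 1/2 = 1.34023 mol.
Mass of Na2CO3 = 1.34023 mol × 105.99 g/mol = 142.051 g.
Actual mass collected = 142.051 g × 0.888 = 126.141 g.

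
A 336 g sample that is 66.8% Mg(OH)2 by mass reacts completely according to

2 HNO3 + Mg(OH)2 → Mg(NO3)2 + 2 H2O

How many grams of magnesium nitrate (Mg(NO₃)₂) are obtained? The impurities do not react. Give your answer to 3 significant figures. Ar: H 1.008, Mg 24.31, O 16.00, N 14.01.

571 g

Mass of pure Mg(OH)2 = 336 g × 0.668 = 224.4 g.
M(Mg(OH)2) = 24.31 + 2(16.00) + 2(1.008) = 58.326 g/mol.
M(Mg(NO3)2) = 24.31 + 2(14.01) + 6(16.00) = 148.33 g/mol.
n(Mg(OH)2) = 224.4 g / 58.326 g/mol = 3.848 mol.
From the equation the Mg(OH)2:Mg(NO3)2 mole ratio is 1:1, so n(Mg(NO3)2) = 3.848 × 1/1 = 3.848 mol.
Mass of Mg(NO3)2 = 3.848 mol × 148.33 g/mol = 570.8 g.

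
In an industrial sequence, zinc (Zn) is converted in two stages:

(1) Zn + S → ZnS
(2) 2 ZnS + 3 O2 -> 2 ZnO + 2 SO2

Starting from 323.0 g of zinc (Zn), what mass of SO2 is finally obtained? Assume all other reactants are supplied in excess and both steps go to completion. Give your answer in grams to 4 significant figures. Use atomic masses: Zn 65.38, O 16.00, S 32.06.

M(Zn) = 65.38 g/mol.
M(SO2) = 32.06 + 2(16.00) = 64.06 g/mol.
n(Zn) = 323.00 / 65.38 = 4.9403 mol.
Step 1 gives a 1:1 ratio of Zn to ZnS, so n(ZnS) = 4.9403 mol.
In step 2 the ZnS:SO2 ratio is 2:2, so n(SO2) = 4.9403 mol.
Mass of SO2 = 4.9403 × 64.06 = 316.48 g.

316.5 g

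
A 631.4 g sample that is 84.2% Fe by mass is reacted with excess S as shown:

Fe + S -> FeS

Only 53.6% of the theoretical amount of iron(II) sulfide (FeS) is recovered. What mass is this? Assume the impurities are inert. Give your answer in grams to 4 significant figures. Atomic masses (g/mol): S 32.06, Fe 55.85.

Pure Fe available = 631.4 g × 0.842 = 531.64 g.
M(Fe) = 55.85 g/mol.
M(FeS) = 55.85 + 32.06 = 87.91 g/mol.
n(Fe) = 531.64 g / 55.85 g/mol = 9.5190 mol.
From the equation the Fe:FeS mole ratio is 1:1, so n(FeS) = 9.5190 × 1/1 = 9.5190 mol.
Mass of FeS = 9.5190 mol × 87.91 g/mol = 836.82 g.
Actual mass collected = 836.82 g × 0.536 = 448.54 g.

448.5 g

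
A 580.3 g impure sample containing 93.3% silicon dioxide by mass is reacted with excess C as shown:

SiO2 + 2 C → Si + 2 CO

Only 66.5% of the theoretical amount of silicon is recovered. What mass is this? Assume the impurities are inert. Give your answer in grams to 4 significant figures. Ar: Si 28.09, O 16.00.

Pure SiO2 available = 580.3 g × 0.933 = 541.42 g.
M(SiO2) = 28.09 + 2(16.00) = 60.09 g/mol.
M(Si) = 28.09 g/mol.
n(SiO2) = 541.42 g / 60.09 g/mol = 9.0101 mol.
From the equation the SiO2:Si mole ratio is 1:1, so n(Si) = 9.0101 × 1/1 = 9.0101 mol.
Mass of Si = 9.0101 mol × 28.09 g/mol = 253.10 g.
Actual mass collected = 253.10 g × 0.665 = 168.31 g.

168.3 g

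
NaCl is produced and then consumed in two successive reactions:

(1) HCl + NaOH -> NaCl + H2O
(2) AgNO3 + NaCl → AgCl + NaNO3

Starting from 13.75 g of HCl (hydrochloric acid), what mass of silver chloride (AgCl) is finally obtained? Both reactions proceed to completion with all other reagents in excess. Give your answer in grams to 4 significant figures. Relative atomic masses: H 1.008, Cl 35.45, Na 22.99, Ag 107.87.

M(HCl) = 1.008 + 35.45 = 36.458 g/mol.
M(AgCl) = 107.87 + 35.45 = 143.32 g/mol.
n(HCl) = 13.750 / 36.458 = 0.37715 mol.
Step 1 gives a 1:1 ratio of HCl to NaCl, so n(NaCl) = 0.37715 mol.
In step 2 the NaCl:AgCl ratio is 1:1, so n(AgCl) = 0.37715 mol.
Mass of AgCl = 0.37715 × 143.32 = 54.053 g.

54.05 g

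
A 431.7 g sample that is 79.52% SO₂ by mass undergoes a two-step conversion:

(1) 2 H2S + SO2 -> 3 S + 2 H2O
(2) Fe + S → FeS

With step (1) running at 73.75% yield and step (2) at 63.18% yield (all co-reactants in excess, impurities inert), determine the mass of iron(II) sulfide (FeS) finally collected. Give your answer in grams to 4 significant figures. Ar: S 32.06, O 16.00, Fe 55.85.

658.5 g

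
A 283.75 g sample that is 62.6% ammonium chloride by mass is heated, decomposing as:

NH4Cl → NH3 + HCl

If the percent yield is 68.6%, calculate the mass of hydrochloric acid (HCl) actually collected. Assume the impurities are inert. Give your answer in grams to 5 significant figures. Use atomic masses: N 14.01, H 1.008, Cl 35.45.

83.050 g

Pure NH4Cl available = 283.75 g × 0.626 = 177.627 g.
M(NH4Cl) = 14.01 + 4(1.008) + 35.45 = 53.492 g/mol.
M(HCl) = 1.008 + 35.45 = 36.458 g/mol.
n(NH4Cl) = 177.627 g / 53.492 g/mol = 3.32064 mol.
From the equation the NH4Cl:HCl mole ratio is 1:1, so n(HCl) = 3.32064 × 1/1 = 3.32064 mol.
Mass of HCl = 3.32064 mol × 36.458 g/mol = 121.064 g.
Actual mass collected = 121.064 g × 0.686 = 83.0497 g.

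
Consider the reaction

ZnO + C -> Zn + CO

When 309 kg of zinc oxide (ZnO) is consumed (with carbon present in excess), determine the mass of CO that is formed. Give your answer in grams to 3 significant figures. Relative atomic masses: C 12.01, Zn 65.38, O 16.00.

M(ZnO) = 65.38 + 16.00 = 81.38 g/mol.
M(CO) = 12.01 + 16.00 = 28.01 g/mol.
Convert: 309 kg = 309000 g.
n(ZnO) = 309000 g / 81.38 g/mol = 3797 mol.
From the equation the ZnO:CO mole ratio is 1:1, so n(CO) = 3797 × 1/1 = 3797 mol.
Mass of CO = 3797 mol × 28.01 g/mol = 106400 g.

106000 g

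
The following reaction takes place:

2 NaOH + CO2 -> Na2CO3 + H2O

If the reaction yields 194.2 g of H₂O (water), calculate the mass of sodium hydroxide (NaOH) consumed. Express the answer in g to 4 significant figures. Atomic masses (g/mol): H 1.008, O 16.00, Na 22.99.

862.3 g

M(H2O) = 2(1.008) + 16.00 = 18.016 g/mol.
M(NaOH) = 22.99 + 16.00 + 1.008 = 39.998 g/mol.
n(H2O) = 194.20 g / 18.016 g/mol = 10.779 mol.
From the equation the H2O:NaOH mole ratio is 1:2, so n(NaOH) = 10.779 × 2/1 = 21.559 mol.
Mass of NaOH = 21.559 mol × 39.998 g/mol = 862.30 g.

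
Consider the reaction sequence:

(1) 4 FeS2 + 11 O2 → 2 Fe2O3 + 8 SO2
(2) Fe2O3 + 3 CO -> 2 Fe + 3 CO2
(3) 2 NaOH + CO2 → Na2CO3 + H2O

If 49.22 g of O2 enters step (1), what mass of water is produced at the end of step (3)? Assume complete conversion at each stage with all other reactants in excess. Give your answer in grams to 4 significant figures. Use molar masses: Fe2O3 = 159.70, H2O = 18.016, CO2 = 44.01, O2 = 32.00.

15.12 g

n(O2) = 49.22 / 32.00 = 1.5381 mol.
Reaction (1): O2→Fe2O3 ratio 11:2 ⇒ n(Fe2O3) = 0.27966 mol.
Reaction (2): Fe2O3→CO2 ratio 1:3 ⇒ n(CO2) = 0.83898 mol.
Reaction (3): CO2→H2O ratio 1:1 ⇒ n(H2O) = 0.83898 mol.
Mass of H2O = 0.83898 × 18.016 = 15.115 g.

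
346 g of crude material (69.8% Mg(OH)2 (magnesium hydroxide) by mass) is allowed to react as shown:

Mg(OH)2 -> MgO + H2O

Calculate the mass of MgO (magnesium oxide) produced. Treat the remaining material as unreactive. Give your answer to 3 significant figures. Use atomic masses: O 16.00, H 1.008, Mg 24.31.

Mass of pure Mg(OH)2 = 346 g × 0.698 = 241.5 g.
M(Mg(OH)2) = 24.31 + 2(16.00) + 2(1.008) = 58.326 g/mol.
M(MgO) = 24.31 + 16.00 = 40.31 g/mol.
n(Mg(OH)2) = 241.5 g / 58.326 g/mol = 4.141 mol.
From the equation the Mg(OH)2:MgO mole ratio is 1:1, so n(MgO) = 4.141 × 1/1 = 4.141 mol.
Mass of MgO = 4.141 mol × 40.31 g/mol = 166.9 g.

167 g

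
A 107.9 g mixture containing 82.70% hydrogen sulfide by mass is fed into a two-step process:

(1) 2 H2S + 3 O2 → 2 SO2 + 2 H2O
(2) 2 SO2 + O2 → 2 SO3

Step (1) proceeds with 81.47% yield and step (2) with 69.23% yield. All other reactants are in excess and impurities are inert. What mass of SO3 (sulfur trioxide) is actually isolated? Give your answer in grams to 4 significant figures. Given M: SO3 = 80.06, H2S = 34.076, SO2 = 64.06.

Pure H2S = 107.9 × 0.8270 = 89.233 g.
n(H2S) = 89.233 / 34.076 = 2.6187 mol.
Step 1 (H2S:SO2 = 2:2): theoretical n(SO2) = 2.6187 mol; at 81.47% yield, n(SO2) = 2.1334 mol.
Step 2 (SO2:SO3 = 2:2): theoretical n(SO3) = 2.1334 mol, so theoretical mass = 2.1334 × 80.06 = 170.80 g.
At 69.23% yield, actual mass of SO3 = 170.80 × 0.6923 = 118.25 g.

118.2 g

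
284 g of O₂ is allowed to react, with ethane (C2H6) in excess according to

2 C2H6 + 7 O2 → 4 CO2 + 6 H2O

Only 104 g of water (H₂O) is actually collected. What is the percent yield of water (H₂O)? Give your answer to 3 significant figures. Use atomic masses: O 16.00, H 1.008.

75.9 %

M(O2) = 2(16.00) = 32.00 g/mol.
M(H2O) = 2(1.008) + 16.00 = 18.016 g/mol.
n(O2) = 284.0 g / 32.00 g/mol = 8.875 mol.
From the equation the O2:H2O mole ratio is 7:6, so n(H2O) = 8.875 × 6/7 = 7.607 mol.
Mass of H2O = 7.607 mol × 18.016 g/mol = 137.1 g.
This is the theoretical yield. Percent yield = 104 g / 137.1 g × 100% = 75.88%.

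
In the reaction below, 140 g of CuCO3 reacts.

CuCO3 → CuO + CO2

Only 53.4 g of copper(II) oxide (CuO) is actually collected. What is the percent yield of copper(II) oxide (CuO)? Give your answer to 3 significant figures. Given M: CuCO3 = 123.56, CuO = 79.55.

n(CuCO3) = 140.0 g / 123.56 g/mol = 1.133 mol.
From the equation the CuCO3:CuO mole ratio is 1:1, so n(CuO) = 1.133 × 1/1 = 1.133 mol.
Mass of CuO = 1.133 mol × 79.55 g/mol = 90.13 g.
This is the theoretical yield. Percent yield = 53.4 g / 90.13 g × 100% = 59.24%.

59.2 %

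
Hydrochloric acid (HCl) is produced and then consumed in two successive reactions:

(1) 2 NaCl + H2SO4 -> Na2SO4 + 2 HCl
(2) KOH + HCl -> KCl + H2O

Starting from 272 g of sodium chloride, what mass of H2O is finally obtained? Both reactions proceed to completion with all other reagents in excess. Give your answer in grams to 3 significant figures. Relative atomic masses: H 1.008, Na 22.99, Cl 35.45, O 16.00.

83.9 g

M(NaCl) = 22.99 + 35.45 = 58.44 g/mol.
M(H2O) = 2(1.008) + 16.00 = 18.016 g/mol.
n(NaCl) = 272.0 / 58.44 = 4.654 mol.
Step 1 gives a 2:2 ratio of NaCl to HCl, so n(HCl) = 4.654 mol.
In step 2 the HCl:H2O ratio is 1:1, so n(H2O) = 4.654 mol.
Mass of H2O = 4.654 × 18.016 = 83.85 g.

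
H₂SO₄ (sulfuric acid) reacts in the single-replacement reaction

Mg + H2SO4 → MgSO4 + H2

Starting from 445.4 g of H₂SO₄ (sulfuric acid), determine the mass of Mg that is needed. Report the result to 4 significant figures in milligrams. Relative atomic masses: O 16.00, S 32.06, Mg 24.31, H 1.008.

M(H2SO4) = 2(1.008) + 32.06 + 4(16.00) = 98.076 g/mol.
M(Mg) = 24.31 g/mol.
n(H2SO4) = 445.40 g / 98.076 g/mol = 4.5414 mol.
From the equation the H2SO4:Mg mole ratio is 1:1, so n(Mg) = 4.5414 × 1/1 = 4.5414 mol.
Mass of Mg = 4.5414 mol × 24.31 g/mol = 110.40 g.
Converting to mg: 110.40 g = 110400 mg.

110400 mg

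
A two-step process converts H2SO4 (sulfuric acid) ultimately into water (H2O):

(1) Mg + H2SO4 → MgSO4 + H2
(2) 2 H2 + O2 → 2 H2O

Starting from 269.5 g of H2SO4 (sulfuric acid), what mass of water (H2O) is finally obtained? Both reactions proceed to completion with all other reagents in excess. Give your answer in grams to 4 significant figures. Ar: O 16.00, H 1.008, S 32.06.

M(H2SO4) = 2(1.008) + 32.06 + 4(16.00) = 98.076 g/mol.
M(H2O) = 2(1.008) + 16.00 = 18.016 g/mol.
n(H2SO4) = 269.50 / 98.076 = 2.7479 mol.
Step 1 gives a 1:1 ratio of H2SO4 to H2, so n(H2) = 2.7479 mol.
In step 2 the H2:H2O ratio is 2:2, so n(H2O) = 2.7479 mol.
Mass of H2O = 2.7479 × 18.016 = 49.506 g.

49.51 g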